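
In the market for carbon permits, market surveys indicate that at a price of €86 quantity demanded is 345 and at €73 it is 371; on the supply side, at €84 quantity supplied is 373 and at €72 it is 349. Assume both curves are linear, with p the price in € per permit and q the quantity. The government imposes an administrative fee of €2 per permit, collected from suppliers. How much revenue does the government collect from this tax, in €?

Demand slope: (371 − 345)/(73 − 86) = -2, so qd = 517 − 2p.
Supply slope: (349 − 373)/(72 − 84) = 2, so qs = 2p + 205.
Before the tax: set 517 − 2p = 2p + 205 → p* = €78, q* = 361.
With the tax collected from suppliers, supply shifts: qs = 2(p − 2) + 205.
Solving gives q = 359 with consumers paying €79 and suppliers receiving €77 (the €2 wedge).
Revenue = t · Q = 2 · 359 = €718.

Tax revenue = €718.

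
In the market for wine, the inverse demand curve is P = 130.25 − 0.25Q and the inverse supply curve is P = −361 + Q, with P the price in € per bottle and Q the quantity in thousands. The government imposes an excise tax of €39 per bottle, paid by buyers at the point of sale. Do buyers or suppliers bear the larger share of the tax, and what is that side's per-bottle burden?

Inverting to Q(P) form: Qd = 521 − 4P; Qs = P + 361.
Before the tax: set 521 − 4P = P + 361 → P* = €32, Q* = 393.
With the tax collected from buyers, demand (in seller-price terms) shifts: Qd = 521 − 4(P + 39).
New equilibrium: buyers pay €39.8, suppliers receive €0.8, Q = 361.8. (Wedge: Pb − Ps = 39.)
Per-bottle burden: buyers €7.8, suppliers €31.2.
Suppliers take the larger share because supply is less price-elastic here (demand slope 4 vs supply slope 1).
The less price-elastic side of the market bears the larger share of a per-unit tax.

Suppliers bear the larger share: €31.2 per bottle.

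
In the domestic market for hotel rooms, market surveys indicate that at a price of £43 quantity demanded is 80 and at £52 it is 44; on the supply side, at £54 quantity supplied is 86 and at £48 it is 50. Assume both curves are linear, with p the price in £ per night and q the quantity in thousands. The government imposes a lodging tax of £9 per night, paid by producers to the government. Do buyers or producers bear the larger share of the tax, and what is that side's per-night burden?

Demand slope: (44 − 80)/(52 − 43) = -4, so qd = 252 − 4p.
Supply slope: (50 − 86)/(48 − 54) = 6, so qs = 6p − 238.
Before the tax: set 252 − 4p = 6p − 238 → p* = £49, q* = 56.
With the tax collected from producers, supply shifts: qs = 6(p − 9) − 238.
Solving gives q = 34.4 with buyers paying £54.4 and producers receiving £45.4 (the £9 wedge).
Per-night burden: buyers £5.4, producers £3.6.
Buyers take the larger share because demand is less price-elastic here (demand slope 4 vs supply slope 6).
The less price-elastic side of the market bears the larger share of a per-unit tax.

Buyers bear the larger share: £5.4 per night.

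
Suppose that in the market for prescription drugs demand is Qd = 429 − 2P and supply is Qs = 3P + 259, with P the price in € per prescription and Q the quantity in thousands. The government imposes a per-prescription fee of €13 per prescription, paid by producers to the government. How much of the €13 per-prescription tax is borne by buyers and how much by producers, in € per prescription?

Buyers bear €7.8 per prescription; producers bear €5.2 per prescription.

Before the tax: set 429 − 2P = 3P + 259 → P* = €34, Q* = 361.
With the tax collected from producers, supply shifts: Qs = 3(P − 13) + 259.
New equilibrium: buyers pay €41.8, producers receive €28.8, Q = 345.4. (Wedge: Pb − Ps = 13.)
Burden on buyers: €7.8; on producers: €5.2. (They sum to €13.)
The less price-elastic side of the market bears the larger share of a per-unit tax.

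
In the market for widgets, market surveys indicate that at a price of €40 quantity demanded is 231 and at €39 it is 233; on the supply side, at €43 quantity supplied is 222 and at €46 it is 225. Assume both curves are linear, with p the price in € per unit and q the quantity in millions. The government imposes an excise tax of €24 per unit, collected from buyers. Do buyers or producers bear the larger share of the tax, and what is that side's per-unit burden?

Demand slope: (233 − 231)/(39 − 40) = -2, so qd = 311 − 2p.
Supply slope: (225 − 222)/(46 − 43) = 1, so qs = p + 179.
Without the tax, 311 − 2p = p + 179 gives 3p = 132, so p* = €44 and q* = 223.
With the tax collected from buyers, demand (in seller-price terms) shifts: qd = 311 − 2(p + 24).
Solving gives q = 207 with buyers paying €52 and producers receiving €28 (the €24 wedge).
Per-unit burden: buyers €8, producers €16.
Producers take the larger share because supply is less price-elastic here (demand slope 2 vs supply slope 1).

Producers bear the larger share: €16 per unit.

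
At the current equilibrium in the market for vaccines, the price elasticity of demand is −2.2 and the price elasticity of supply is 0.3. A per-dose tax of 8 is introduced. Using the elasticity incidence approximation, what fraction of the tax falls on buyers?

Incidence ratio: buyers' share ≈ εs / (εs + |εd|) = 0.3 / (0.3 + 2.2) = 0.12.
Supply is the less elastic side, so buyers bear the smaller share.

Buyers' share ≈ 0.12.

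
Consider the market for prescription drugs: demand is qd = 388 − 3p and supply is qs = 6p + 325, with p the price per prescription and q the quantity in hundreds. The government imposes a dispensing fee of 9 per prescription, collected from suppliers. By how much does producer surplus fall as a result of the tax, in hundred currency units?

Producer surplus falls by 1074 hundred.

Before the tax: set 388 − 3p = 6p + 325 → p* = 7, q* = 367.
With the tax collected from suppliers, supply shifts: qs = 6(p − 9) + 325.
Solving gives q = 349 with buyers paying 13 and suppliers receiving 4 (the 9 wedge).
ΔPS is the trapezoid between Q = 349 and Q = 367 of height 3: ½ · (367 + 349) · 3 = 1074.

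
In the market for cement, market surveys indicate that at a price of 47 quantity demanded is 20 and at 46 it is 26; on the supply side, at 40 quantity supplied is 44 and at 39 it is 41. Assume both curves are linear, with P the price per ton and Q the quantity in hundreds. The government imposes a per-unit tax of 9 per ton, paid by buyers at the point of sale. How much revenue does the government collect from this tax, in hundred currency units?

Demand slope: (26 − 20)/(46 − 47) = -6, so Qd = 302 − 6P.
Supply slope: (41 − 44)/(39 − 40) = 3, so Qs = 3P − 76.
Before the tax: set 302 − 6P = 3P − 76 → P* = 42, Q* = 50.
With the tax collected from buyers, demand (in seller-price terms) shifts: Qd = 302 − 6(P + 9).
New equilibrium: buyers pay 45, suppliers receive 36, Q = 32. (Wedge: Pb − Ps = 9.)
Revenue = t · Q = 9 · 32 = 288.

Tax revenue = 288 hundred.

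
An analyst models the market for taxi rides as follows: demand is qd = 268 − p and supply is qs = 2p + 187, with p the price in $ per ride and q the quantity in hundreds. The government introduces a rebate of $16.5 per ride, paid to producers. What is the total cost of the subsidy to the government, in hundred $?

Government outlay = $4158 hundred.

Before the subsidy: set 268 − p = 2p + 187 → p* = $27, q* = 241.
With a per-unit subsidy paid to producers, each receives p + 16.5 per unit sold, so supply becomes qs = 2(p + 16.5) + 187.
Solving gives q = 252 with consumers paying $16 and producers receiving $32.5 (the $16.5 wedge).
Outlay = t · Q = 16.5 · 252 = $4158.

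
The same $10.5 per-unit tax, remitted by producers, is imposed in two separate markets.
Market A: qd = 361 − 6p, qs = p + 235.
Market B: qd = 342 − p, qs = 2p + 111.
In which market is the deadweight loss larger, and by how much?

Market A, by $10.5.

Market A: pre-tax p* = $18, q* = 253; post-tax q = 244; deadweight loss = $47.25.
Market B: pre-tax p* = $77, q* = 265; post-tax q = 258; deadweight loss = $36.75.
Difference: $47.25 vs $36.75 → market A is larger by $10.5.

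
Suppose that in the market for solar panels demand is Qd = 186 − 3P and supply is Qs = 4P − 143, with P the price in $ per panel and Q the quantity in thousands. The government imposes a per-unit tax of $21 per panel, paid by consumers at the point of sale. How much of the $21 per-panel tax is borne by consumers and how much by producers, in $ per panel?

Before the tax: set 186 − 3P = 4P − 143 → P* = $47, Q* = 45.
With the tax collected from consumers, demand (in seller-price terms) shifts: Qd = 186 − 3(P + 21).
New equilibrium: consumers pay $59, producers receive $38, Q = 9. (Wedge: Pb − Ps = 21.)
Burden on consumers: $12; on producers: $9. (They sum to $21.)
The less price-elastic side of the market bears the larger share of a per-unit tax.

Consumers bear $12 per panel; producers bear $9 per panel.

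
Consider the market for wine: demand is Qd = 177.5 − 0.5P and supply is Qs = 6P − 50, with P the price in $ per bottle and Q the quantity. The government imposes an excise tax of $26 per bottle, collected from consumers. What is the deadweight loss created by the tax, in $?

Deadweight loss = $156.

Before the tax: set 177.5 − 0.5P = 6P − 50 → P* = $35, Q* = 160.
With the tax collected from consumers, demand (in seller-price terms) shifts: Qd = 177.5 − 0.5(P + 26).
Solving gives Q = 148 with consumers paying $59 and suppliers receiving $33 (the $26 wedge).
Quantity falls by |ΔQ| = |160 − 148| = 12.
DWL = ½ · t · |ΔQ| = ½ · 26 · 12 = $156.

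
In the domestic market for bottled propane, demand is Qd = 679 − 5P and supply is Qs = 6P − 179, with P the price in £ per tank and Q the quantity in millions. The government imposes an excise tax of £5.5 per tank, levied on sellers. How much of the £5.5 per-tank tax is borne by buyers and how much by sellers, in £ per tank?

Before the tax: set 679 − 5P = 6P − 179 → P* = £78, Q* = 289.
With the tax collected from sellers, supply shifts: Qs = 6(P − 5.5) − 179.
New equilibrium: buyers pay £81, sellers receive £75.5, Q = 274. (Wedge: Pb − Ps = 5.5.)
Burden on buyers: £3; on sellers: £2.5. (They sum to £5.5.)

Buyers bear £3 per tank; sellers bear £2.5 per tank.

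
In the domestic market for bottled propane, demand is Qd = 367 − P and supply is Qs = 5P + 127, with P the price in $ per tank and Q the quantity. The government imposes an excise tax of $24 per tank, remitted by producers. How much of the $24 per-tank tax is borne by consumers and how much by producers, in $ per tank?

Consumers bear $20 per tank; producers bear $4 per tank.

Before the tax: set 367 − P = 5P + 127 → P* = $40, Q* = 327.
With the tax collected from producers, supply shifts: Qs = 5(P − 24) + 127.
Solving gives Q = 307 with consumers paying $60 and producers receiving $36 (the $24 wedge).
Burden on consumers: $20; on producers: $4. (They sum to $24.)
The less price-elastic side of the market bears the larger share of a per-unit tax.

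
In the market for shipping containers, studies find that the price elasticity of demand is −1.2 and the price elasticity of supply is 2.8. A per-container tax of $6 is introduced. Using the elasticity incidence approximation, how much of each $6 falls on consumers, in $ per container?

Incidence ratio: consumers' share ≈ εs / (εs + |εd|) = 2.8 / (2.8 + 1.2) = 0.7.
So consumers bear ≈ 0.7 × $6 = $4.2; producers bear $1.8.

Consumers bear ≈ $4.2 per container.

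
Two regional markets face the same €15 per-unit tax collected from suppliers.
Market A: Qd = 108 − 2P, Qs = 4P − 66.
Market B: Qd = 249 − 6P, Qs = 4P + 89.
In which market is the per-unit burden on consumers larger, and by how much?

Market A: pre-tax P* = €29, Q* = 50; post-tax Q = 30; per-unit burden on consumers = €10.
Market B: pre-tax P* = €16, Q* = 153; post-tax Q = 117; per-unit burden on consumers = €6.
Difference: €10 vs €6 → market A is larger by €4.

Market A, by €4.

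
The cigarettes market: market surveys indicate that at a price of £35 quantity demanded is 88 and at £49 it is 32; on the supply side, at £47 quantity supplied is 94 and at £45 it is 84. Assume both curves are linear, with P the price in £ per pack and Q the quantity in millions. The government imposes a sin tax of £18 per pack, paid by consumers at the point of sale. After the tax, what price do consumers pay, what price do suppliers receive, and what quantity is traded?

Demand slope: (32 − 88)/(49 − 35) = -4, so Qd = 228 − 4P.
Supply slope: (84 − 94)/(45 − 47) = 5, so Qs = 5P − 141.
Before the tax: set 228 − 4P = 5P − 141 → P* = £41, Q* = 64.
With the tax collected from consumers, demand (in seller-price terms) shifts: Qd = 228 − 4(P + 18).
Solving gives Q = 24 with consumers paying £51 and suppliers receiving £33 (the £18 wedge).

Consumers pay £51; suppliers receive £33; quantity = 24.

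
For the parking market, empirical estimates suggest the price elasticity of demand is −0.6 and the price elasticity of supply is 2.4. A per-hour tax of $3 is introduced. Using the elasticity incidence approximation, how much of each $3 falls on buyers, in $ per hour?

Buyers bear ≈ $2.4 per hour.

Incidence ratio: buyers' share ≈ εs / (εs + |εd|) = 2.4 / (2.4 + 0.6) = 0.8.
So buyers bear ≈ 0.8 × $3 = $2.4; sellers bear $0.6.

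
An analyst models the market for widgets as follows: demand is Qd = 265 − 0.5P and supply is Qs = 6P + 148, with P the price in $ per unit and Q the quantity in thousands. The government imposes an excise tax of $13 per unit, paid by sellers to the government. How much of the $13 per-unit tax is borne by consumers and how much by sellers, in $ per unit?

Consumers bear $12 per unit; sellers bear $1 per unit.

Without the tax, 265 − 0.5P = 6P + 148 gives 6.5P = 117, so P* = $18 and Q* = 256.
With the tax collected from sellers, supply shifts: Qs = 6(P − 13) + 148.
New equilibrium: consumers pay $30, sellers receive $17, Q = 250. (Wedge: Pb − Ps = 13.)
Burden on consumers: $12; on sellers: $1. (They sum to $13.)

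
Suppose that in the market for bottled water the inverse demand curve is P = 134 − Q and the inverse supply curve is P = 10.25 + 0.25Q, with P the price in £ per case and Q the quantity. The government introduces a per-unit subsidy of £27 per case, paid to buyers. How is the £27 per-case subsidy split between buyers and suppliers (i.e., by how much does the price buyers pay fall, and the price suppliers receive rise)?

Buyers gain £21.6 per case; suppliers gain £5.4 per case.

Inverting to Q(P) form: Qd = 134 − P; Qs = 4P − 41.
Without the subsidy, 134 − P = 4P − 41 gives 5P = 175, so P* = £35 and Q* = 99.
With a per-unit subsidy paid to buyers, each effectively pays P − 27, so demand becomes Qd = 134 − (P − 27).
New equilibrium: buyers pay £13.4, suppliers receive £40.4, Q = 120.6. (Wedge: Pb − Ps = −27.)
Gain to buyers: £21.6; to suppliers: £5.4. (They sum to £27.)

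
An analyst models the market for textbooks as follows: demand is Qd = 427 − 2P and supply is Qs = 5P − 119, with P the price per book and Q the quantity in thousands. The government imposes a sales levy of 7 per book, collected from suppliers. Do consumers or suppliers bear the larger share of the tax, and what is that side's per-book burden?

Consumers bear the larger share: 5 per book.

Without the tax, 427 − 2P = 5P − 119 gives 7P = 546, so P* = 78 and Q* = 271.
With the tax collected from suppliers, supply shifts: Qs = 5(P − 7) − 119.
Solving gives Q = 261 with consumers paying 83 and suppliers receiving 76 (the 7 wedge).
Per-book burden: consumers 5, suppliers 2.
Consumers take the larger share because demand is less price-elastic here (demand slope 2 vs supply slope 5).
The less price-elastic side of the market bears the larger share of a per-unit tax.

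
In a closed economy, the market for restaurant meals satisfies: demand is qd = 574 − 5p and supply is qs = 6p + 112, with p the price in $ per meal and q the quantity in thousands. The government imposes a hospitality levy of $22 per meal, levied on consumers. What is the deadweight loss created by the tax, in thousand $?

Deadweight loss = $660 thousand.

Before the tax: set 574 − 5p = 6p + 112 → p* = $42, q* = 364.
With the tax collected from consumers, demand (in seller-price terms) shifts: qd = 574 − 5(p + 22).
New equilibrium: consumers pay $54, producers receive $32, q = 304. (Wedge: pb − ps = 22.)
Quantity falls by |ΔQ| = |364 − 304| = 60.
DWL = ½ · t · |ΔQ| = ½ · 22 · 60 = $660.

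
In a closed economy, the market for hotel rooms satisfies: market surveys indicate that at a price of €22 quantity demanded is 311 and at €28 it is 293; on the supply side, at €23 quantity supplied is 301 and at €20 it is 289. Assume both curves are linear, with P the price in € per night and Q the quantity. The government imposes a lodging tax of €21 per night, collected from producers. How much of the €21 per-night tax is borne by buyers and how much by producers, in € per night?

Demand slope: (293 − 311)/(28 − 22) = -3, so Qd = 377 − 3P.
Supply slope: (289 − 301)/(20 − 23) = 4, so Qs = 4P + 209.
Before the tax: set 377 − 3P = 4P + 209 → P* = €24, Q* = 305.
With the tax collected from producers, supply shifts: Qs = 4(P − 21) + 209.
Solving gives Q = 269 with buyers paying €36 and producers receiving €15 (the €21 wedge).
Burden on buyers: €12; on producers: €9. (They sum to €21.)
The less price-elastic side of the market bears the larger share of a per-unit tax.

Buyers bear €12 per night; producers bear €9 per night.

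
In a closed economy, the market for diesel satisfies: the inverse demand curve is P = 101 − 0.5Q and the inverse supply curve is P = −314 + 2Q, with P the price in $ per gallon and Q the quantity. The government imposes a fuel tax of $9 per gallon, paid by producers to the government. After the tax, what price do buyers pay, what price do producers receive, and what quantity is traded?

Inverting to Q(P) form: Qd = 202 − 2P; Qs = 0.5P + 157.
Before the tax: set 202 − 2P = 0.5P + 157 → P* = $18, Q* = 166.
With the tax collected from producers, supply shifts: Qs = 0.5(P − 9) + 157.
Solving gives Q = 162.4 with buyers paying $19.8 and producers receiving $10.8 (the $9 wedge).

Buyers pay $19.8; producers receive $10.8; quantity = 162.4.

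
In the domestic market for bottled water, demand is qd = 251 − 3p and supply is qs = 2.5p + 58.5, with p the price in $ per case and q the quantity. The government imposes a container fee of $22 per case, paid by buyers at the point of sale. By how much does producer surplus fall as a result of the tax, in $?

Producer surplus falls by $1572.

Without the tax, 251 − 3p = 2.5p + 58.5 gives 5.5p = 192.5, so p* = $35 and q* = 146.
With the tax collected from buyers, demand (in seller-price terms) shifts: qd = 251 − 3(p + 22).
New equilibrium: buyers pay $45, sellers receive $23, q = 116. (Wedge: pb − ps = 22.)
ΔPS is the trapezoid between Q = 116 and Q = 146 of height $12: ½ · (146 + 116) · 12 = $1572.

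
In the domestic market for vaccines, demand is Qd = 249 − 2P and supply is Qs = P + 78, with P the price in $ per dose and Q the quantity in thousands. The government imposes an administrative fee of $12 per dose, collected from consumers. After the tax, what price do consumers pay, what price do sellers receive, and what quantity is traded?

Without the tax, 249 − 2P = P + 78 gives 3P = 171, so P* = $57 and Q* = 135.
With the tax collected from consumers, demand (in seller-price terms) shifts: Qd = 249 − 2(P + 12).
New equilibrium: consumers pay $61, sellers receive $49, Q = 127. (Wedge: Pb − Ps = 12.)

Consumers pay $61; sellers receive $49; quantity = 127.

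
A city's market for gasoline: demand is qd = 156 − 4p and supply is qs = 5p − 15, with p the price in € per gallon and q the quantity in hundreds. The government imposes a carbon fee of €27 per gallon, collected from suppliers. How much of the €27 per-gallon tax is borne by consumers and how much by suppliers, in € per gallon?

Consumers bear €15 per gallon; suppliers bear €12 per gallon.

Without the tax, 156 − 4p = 5p − 15 gives 9p = 171, so p* = €19 and q* = 80.
With the tax collected from suppliers, supply shifts: qs = 5(p − 27) − 15.
New equilibrium: consumers pay €34, suppliers receive €7, q = 20. (Wedge: pb − ps = 27.)
Burden on consumers: €15; on suppliers: €12. (They sum to €27.)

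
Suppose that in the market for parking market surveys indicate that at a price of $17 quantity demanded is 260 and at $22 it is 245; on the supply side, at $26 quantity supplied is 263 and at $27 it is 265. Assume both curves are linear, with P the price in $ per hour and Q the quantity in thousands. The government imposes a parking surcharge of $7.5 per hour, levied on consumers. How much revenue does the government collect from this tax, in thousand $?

Demand slope: (245 − 260)/(22 − 17) = -3, so Qd = 311 − 3P.
Supply slope: (265 − 263)/(27 − 26) = 2, so Qs = 2P + 211.
Before the tax: set 311 − 3P = 2P + 211 → P* = $20, Q* = 251.
With the tax collected from consumers, demand (in seller-price terms) shifts: Qd = 311 − 3(P + 7.5).
New equilibrium: consumers pay $23, producers receive $15.5, Q = 242. (Wedge: Pb − Ps = 7.5.)
Revenue = t · Q = 7.5 · 242 = $1815.

Tax revenue = $1815 thousand.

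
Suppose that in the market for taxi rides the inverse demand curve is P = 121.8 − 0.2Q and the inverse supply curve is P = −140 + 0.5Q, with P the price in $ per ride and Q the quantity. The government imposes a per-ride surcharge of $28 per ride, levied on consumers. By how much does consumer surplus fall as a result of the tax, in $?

Inverting to Q(P) form: Qd = 609 − 5P; Qs = 2P + 280.
Before the tax: set 609 − 5P = 2P + 280 → P* = $47, Q* = 374.
With the tax collected from consumers, demand (in seller-price terms) shifts: Qd = 609 − 5(P + 28).
New equilibrium: consumers pay $55, suppliers receive $27, Q = 334. (Wedge: Pb − Ps = 28.)
ΔCS is the trapezoid between Q = 334 and Q = 374 of height $8: ½ · (374 + 334) · 8 = $2832.

Consumer surplus falls by $2832.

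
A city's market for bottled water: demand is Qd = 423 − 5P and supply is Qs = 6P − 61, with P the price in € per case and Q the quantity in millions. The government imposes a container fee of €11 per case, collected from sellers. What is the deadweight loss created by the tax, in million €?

Deadweight loss = €165 million.

Without the tax, 423 − 5P = 6P − 61 gives 11P = 484, so P* = €44 and Q* = 203.
With the tax collected from sellers, supply shifts: Qs = 6(P − 11) − 61.
New equilibrium: buyers pay €50, sellers receive €39, Q = 173. (Wedge: Pb − Ps = 11.)
Quantity falls by |ΔQ| = |203 − 173| = 30.
DWL = ½ · t · |ΔQ| = ½ · 11 · 30 = €165.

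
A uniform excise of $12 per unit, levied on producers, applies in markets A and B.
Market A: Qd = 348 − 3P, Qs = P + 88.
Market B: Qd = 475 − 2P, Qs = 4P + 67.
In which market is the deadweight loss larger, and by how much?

Market B, by $42.

Market A: pre-tax P* = $65, Q* = 153; post-tax Q = 144; deadweight loss = $54.
Market B: pre-tax P* = $68, Q* = 339; post-tax Q = 323; deadweight loss = $96.
Difference: $54 vs $96 → market B is larger by $42.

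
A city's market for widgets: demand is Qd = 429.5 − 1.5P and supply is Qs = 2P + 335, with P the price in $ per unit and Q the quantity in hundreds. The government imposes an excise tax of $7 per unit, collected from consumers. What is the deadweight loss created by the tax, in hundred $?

Before the tax: set 429.5 − 1.5P = 2P + 335 → P* = $27, Q* = 389.
With the tax collected from consumers, demand (in seller-price terms) shifts: Qd = 429.5 − 1.5(P + 7).
New equilibrium: consumers pay $31, sellers receive $24, Q = 383. (Wedge: Pb − Ps = 7.)
Quantity falls by |ΔQ| = |389 − 383| = 6.
DWL = ½ · t · |ΔQ| = ½ · 7 · 6 = $21.

Deadweight loss = $21 hundred.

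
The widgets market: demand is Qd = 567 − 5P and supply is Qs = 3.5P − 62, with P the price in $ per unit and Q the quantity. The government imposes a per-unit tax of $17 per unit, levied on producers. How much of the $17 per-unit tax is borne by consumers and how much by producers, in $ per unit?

Consumers bear $7 per unit; producers bear $10 per unit.

Before the tax: set 567 − 5P = 3.5P − 62 → P* = $74, Q* = 197.
With the tax collected from producers, supply shifts: Qs = 3.5(P − 17) − 62.
New equilibrium: consumers pay $81, producers receive $64, Q = 162. (Wedge: Pb − Ps = 17.)
Burden on consumers: $7; on producers: $10. (They sum to $17.)
The less price-elastic side of the market bears the larger share of a per-unit tax.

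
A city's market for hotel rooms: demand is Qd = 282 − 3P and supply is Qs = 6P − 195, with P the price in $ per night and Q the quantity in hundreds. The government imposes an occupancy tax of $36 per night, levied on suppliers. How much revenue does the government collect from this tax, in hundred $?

Before the tax: set 282 − 3P = 6P − 195 → P* = $53, Q* = 123.
With the tax collected from suppliers, supply shifts: Qs = 6(P − 36) − 195.
New equilibrium: buyers pay $77, suppliers receive $41, Q = 51. (Wedge: Pb − Ps = 36.)
Revenue = t · Q = 36 · 51 = $1836.

Tax revenue = $1836 hundred.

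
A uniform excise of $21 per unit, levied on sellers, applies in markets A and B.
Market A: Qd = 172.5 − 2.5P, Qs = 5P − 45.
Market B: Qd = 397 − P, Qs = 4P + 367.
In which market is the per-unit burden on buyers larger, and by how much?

Market A: pre-tax P* = $29, Q* = 100; post-tax Q = 65; per-unit burden on buyers = $14.
Market B: pre-tax P* = $6, Q* = 391; post-tax Q = 374.2; per-unit burden on buyers = $16.8.
Difference: $14 vs $16.8 → market B is larger by $2.8.

Market B, by $2.8.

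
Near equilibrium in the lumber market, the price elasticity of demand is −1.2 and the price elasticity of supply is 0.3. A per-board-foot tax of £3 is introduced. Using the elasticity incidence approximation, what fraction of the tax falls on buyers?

Buyers' share ≈ 0.2.

Incidence ratio: buyers' share ≈ εs / (εs + |εd|) = 0.3 / (0.3 + 1.2) = 0.2.
Supply is the less elastic side, so buyers bear the smaller share.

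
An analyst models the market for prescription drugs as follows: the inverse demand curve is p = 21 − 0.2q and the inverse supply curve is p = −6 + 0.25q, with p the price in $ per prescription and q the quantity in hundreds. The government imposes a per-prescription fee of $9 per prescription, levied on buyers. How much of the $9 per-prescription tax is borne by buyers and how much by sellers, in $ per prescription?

Inverting to q(p) form: qd = 105 − 5p; qs = 4p + 24.
Without the tax, 105 − 5p = 4p + 24 gives 9p = 81, so p* = $9 and q* = 60.
With the tax collected from buyers, demand (in seller-price terms) shifts: qd = 105 − 5(p + 9).
New equilibrium: buyers pay $13, sellers receive $4, q = 40. (Wedge: pb − ps = 9.)
Burden on buyers: $4; on sellers: $5. (They sum to $9.)

Buyers bear $4 per prescription; sellers bear $5 per prescription.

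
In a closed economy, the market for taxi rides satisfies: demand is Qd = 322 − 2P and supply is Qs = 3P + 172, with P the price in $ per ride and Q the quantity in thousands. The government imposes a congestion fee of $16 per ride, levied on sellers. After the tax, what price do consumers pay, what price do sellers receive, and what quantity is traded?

Consumers pay $39.6; sellers receive $23.6; quantity = 242.8.

Before the tax: set 322 − 2P = 3P + 172 → P* = $30, Q* = 262.
With the tax collected from sellers, supply shifts: Qs = 3(P − 16) + 172.
New equilibrium: consumers pay $39.6, sellers receive $23.6, Q = 242.8. (Wedge: Pb − Ps = 16.)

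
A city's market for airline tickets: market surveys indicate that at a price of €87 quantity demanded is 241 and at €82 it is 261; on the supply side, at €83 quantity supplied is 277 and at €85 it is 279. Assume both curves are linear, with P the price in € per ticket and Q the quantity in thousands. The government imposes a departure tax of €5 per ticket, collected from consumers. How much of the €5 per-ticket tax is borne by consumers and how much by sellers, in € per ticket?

Demand slope: (261 − 241)/(82 − 87) = -4, so Qd = 589 − 4P.
Supply slope: (279 − 277)/(85 − 83) = 1, so Qs = P + 194.
Before the tax: set 589 − 4P = P + 194 → P* = €79, Q* = 273.
With the tax collected from consumers, demand (in seller-price terms) shifts: Qd = 589 − 4(P + 5).
New equilibrium: consumers pay €80, sellers receive €75, Q = 269. (Wedge: Pb − Ps = 5.)
Burden on consumers: €1; on sellers: €4. (They sum to €5.)
The less price-elastic side of the market bears the larger share of a per-unit tax.

Consumers bear €1 per ticket; sellers bear €4 per ticket.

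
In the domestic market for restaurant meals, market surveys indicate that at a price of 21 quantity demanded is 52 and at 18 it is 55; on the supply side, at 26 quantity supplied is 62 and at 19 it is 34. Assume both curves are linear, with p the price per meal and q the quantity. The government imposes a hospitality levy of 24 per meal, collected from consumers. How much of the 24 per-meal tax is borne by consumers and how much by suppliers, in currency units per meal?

Demand slope: (55 − 52)/(18 − 21) = -1, so qd = 73 − p.
Supply slope: (34 − 62)/(19 − 26) = 4, so qs = 4p − 42.
Without the tax, 73 − p = 4p − 42 gives 5p = 115, so p* = 23 and q* = 50.
With the tax collected from consumers, demand (in seller-price terms) shifts: qd = 73 − (p + 24).
Solving gives q = 30.8 with consumers paying 42.2 and suppliers receiving 18.2 (the 24 wedge).
Burden on consumers: 19.2; on suppliers: 4.8. (They sum to 24.)

Consumers bear 19.2 per meal; suppliers bear 4.8 per meal.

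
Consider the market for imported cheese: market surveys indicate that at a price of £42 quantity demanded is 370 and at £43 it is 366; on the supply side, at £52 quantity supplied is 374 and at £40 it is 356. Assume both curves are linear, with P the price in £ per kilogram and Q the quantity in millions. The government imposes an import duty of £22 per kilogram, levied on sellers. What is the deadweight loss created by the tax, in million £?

Demand slope: (366 − 370)/(43 − 42) = -4, so Qd = 538 − 4P.
Supply slope: (356 − 374)/(40 − 52) = 1.5, so Qs = 1.5P + 296.
Before the tax: set 538 − 4P = 1.5P + 296 → P* = £44, Q* = 362.
With the tax collected from sellers, supply shifts: Qs = 1.5(P − 22) + 296.
New equilibrium: consumers pay £50, sellers receive £28, Q = 338. (Wedge: Pb − Ps = 22.)
Quantity falls by |ΔQ| = |362 − 338| = 24.
DWL = ½ · t · |ΔQ| = ½ · 22 · 24 = £264.

Deadweight loss = £264 million.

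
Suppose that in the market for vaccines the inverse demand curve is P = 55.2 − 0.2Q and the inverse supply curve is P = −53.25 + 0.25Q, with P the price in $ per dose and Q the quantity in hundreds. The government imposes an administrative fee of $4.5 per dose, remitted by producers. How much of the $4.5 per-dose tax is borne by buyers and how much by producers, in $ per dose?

Inverting to Q(P) form: Qd = 276 − 5P; Qs = 4P + 213.
Without the tax, 276 − 5P = 4P + 213 gives 9P = 63, so P* = $7 and Q* = 241.
With the tax collected from producers, supply shifts: Qs = 4(P − 4.5) + 213.
Solving gives Q = 231 with buyers paying $9 and producers receiving $4.5 (the $4.5 wedge).
Burden on buyers: $2; on producers: $2.5. (They sum to $4.5.)

Buyers bear $2 per dose; producers bear $2.5 per dose.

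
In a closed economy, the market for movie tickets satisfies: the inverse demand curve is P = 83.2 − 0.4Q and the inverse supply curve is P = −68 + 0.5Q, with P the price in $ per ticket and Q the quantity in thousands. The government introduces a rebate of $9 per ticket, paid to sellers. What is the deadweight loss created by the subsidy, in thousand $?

Deadweight loss = $45 thousand.

Inverting to Q(P) form: Qd = 208 − 2.5P; Qs = 2P + 136.
Without the subsidy, 208 − 2.5P = 2P + 136 gives 4.5P = 72, so P* = $16 and Q* = 168.
With a per-unit subsidy paid to sellers, each receives P + 9 per unit sold, so supply becomes Qs = 2(P + 9) + 136.
Solving gives Q = 178 with consumers paying $12 and sellers receiving $21 (the $9 wedge).
Quantity rises by |ΔQ| = |168 − 178| = 10.
DWL = ½ · t · |ΔQ| = ½ · 9 · 10 = $45.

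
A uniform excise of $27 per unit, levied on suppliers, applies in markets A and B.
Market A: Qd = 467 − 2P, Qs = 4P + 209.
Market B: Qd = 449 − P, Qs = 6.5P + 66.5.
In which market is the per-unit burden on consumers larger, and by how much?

Market A: pre-tax P* = $43, Q* = 381; post-tax Q = 345; per-unit burden on consumers = $18.
Market B: pre-tax P* = $51, Q* = 398; post-tax Q = 374.6; per-unit burden on consumers = $23.4.
Difference: $18 vs $23.4 → market B is larger by $5.4.

Market B, by $5.4.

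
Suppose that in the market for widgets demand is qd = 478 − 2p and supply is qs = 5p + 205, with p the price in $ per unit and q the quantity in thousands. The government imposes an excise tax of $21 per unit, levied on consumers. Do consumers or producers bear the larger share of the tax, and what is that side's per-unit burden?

Consumers bear the larger share: $15 per unit.

Without the tax, 478 − 2p = 5p + 205 gives 7p = 273, so p* = $39 and q* = 400.
With the tax collected from consumers, demand (in seller-price terms) shifts: qd = 478 − 2(p + 21).
Solving gives q = 370 with consumers paying $54 and producers receiving $33 (the $21 wedge).
Per-unit burden: consumers $15, producers $6.
Consumers take the larger share because demand is less price-elastic here (demand slope 2 vs supply slope 5).
The less price-elastic side of the market bears the larger share of a per-unit tax.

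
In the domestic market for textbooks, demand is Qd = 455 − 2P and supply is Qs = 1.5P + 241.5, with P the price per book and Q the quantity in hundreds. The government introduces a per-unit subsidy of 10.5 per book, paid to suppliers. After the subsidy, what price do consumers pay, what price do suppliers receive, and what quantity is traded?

Without the subsidy, 455 − 2P = 1.5P + 241.5 gives 3.5P = 213.5, so P* = 61 and Q* = 333.
With a per-unit subsidy paid to suppliers, each receives P + 10.5 per unit sold, so supply becomes Qs = 1.5(P + 10.5) + 241.5.
New equilibrium: consumers pay 56.5, suppliers receive 67, Q = 342. (Wedge: Pb − Ps = −10.5.)

Consumers pay 56.5; suppliers receive 67; quantity = 342.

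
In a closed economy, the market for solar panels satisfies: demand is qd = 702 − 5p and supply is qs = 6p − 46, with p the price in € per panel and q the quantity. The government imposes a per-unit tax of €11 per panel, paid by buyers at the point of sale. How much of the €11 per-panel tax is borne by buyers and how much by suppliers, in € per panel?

Buyers bear €6 per panel; suppliers bear €5 per panel.

Before the tax: set 702 − 5p = 6p − 46 → p* = €68, q* = 362.
With the tax collected from buyers, demand (in seller-price terms) shifts: qd = 702 − 5(p + 11).
Solving gives q = 332 with buyers paying €74 and suppliers receiving €63 (the €11 wedge).
Burden on buyers: €6; on suppliers: €5. (They sum to €11.)
The less price-elastic side of the market bears the larger share of a per-unit tax.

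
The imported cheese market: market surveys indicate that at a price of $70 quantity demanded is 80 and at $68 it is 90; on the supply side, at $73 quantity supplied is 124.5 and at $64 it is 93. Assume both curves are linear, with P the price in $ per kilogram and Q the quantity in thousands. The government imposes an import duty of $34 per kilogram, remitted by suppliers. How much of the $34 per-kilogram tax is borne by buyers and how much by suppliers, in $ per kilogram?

Buyers bear $14 per kilogram; suppliers bear $20 per kilogram.

Demand slope: (90 − 80)/(68 − 70) = -5, so Qd = 430 − 5P.
Supply slope: (93 − 124.5)/(64 − 73) = 3.5, so Qs = 3.5P − 131.
Before the tax: set 430 − 5P = 3.5P − 131 → P* = $66, Q* = 100.
With the tax collected from suppliers, supply shifts: Qs = 3.5(P − 34) − 131.
New equilibrium: buyers pay $80, suppliers receive $46, Q = 30. (Wedge: Pb − Ps = 34.)
Burden on buyers: $14; on suppliers: $20. (They sum to $34.)
The less price-elastic side of the market bears the larger share of a per-unit tax.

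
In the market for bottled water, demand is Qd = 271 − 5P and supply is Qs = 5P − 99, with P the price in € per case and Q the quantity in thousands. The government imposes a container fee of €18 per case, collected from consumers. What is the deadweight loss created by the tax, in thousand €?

Before the tax: set 271 − 5P = 5P − 99 → P* = €37, Q* = 86.
With the tax collected from consumers, demand (in seller-price terms) shifts: Qd = 271 − 5(P + 18).
New equilibrium: consumers pay €46, sellers receive €28, Q = 41. (Wedge: Pb − Ps = 18.)
Quantity falls by |ΔQ| = |86 − 41| = 45.
DWL = ½ · t · |ΔQ| = ½ · 18 · 45 = €405.

Deadweight loss = €405 thousand.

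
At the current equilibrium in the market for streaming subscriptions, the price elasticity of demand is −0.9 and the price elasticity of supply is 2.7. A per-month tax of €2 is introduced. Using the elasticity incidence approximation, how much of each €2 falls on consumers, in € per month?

Consumers bear ≈ €1.5 per month.

Incidence ratio: consumers' share ≈ εs / (εs + |εd|) = 2.7 / (2.7 + 0.9) = 0.75.
So consumers bear ≈ 0.75 × €2 = €1.5; producers bear €0.5.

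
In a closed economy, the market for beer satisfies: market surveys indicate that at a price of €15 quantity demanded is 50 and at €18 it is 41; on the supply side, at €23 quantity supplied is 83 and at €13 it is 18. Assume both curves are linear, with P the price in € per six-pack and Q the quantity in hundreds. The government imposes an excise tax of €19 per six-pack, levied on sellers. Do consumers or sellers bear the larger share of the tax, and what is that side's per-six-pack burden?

Demand slope: (41 − 50)/(18 − 15) = -3, so Qd = 95 − 3P.
Supply slope: (18 − 83)/(13 − 23) = 6.5, so Qs = 6.5P − 66.5.
Before the tax: set 95 − 3P = 6.5P − 66.5 → P* = €17, Q* = 44.
With the tax collected from sellers, supply shifts: Qs = 6.5(P − 19) − 66.5.
Solving gives Q = 5 with consumers paying €30 and sellers receiving €11 (the €19 wedge).
Per-six-pack burden: consumers €13, sellers €6.
Consumers take the larger share because demand is less price-elastic here (demand slope 3 vs supply slope 6.5).

Consumers bear the larger share: €13 per six-pack.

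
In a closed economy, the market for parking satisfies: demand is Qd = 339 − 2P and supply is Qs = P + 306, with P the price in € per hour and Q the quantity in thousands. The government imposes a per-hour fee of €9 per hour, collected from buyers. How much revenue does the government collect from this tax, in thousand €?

Tax revenue = €2799 thousand.

Without the tax, 339 − 2P = P + 306 gives 3P = 33, so P* = €11 and Q* = 317.
With the tax collected from buyers, demand (in seller-price terms) shifts: Qd = 339 − 2(P + 9).
Solving gives Q = 311 with buyers paying €14 and sellers receiving €5 (the €9 wedge).
Revenue = t · Q = 9 · 311 = €2799.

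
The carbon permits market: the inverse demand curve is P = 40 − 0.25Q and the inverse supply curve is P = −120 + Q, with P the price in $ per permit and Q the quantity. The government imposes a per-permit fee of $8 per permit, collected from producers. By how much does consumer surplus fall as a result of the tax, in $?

Rewrite in direct form: Qd = 160 − 4P and Qs = P + 120.
Before the tax: set 160 − 4P = P + 120 → P* = $8, Q* = 128.
With the tax collected from producers, supply shifts: Qs = (P − 8) + 120.
Solving gives Q = 121.6 with consumers paying $9.6 and producers receiving $1.6 (the $8 wedge).
ΔCS is the trapezoid between Q = 121.6 and Q = 128 of height $1.6: ½ · (128 + 121.6) · 1.6 = $199.68.

Consumer surplus falls by $199.68.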